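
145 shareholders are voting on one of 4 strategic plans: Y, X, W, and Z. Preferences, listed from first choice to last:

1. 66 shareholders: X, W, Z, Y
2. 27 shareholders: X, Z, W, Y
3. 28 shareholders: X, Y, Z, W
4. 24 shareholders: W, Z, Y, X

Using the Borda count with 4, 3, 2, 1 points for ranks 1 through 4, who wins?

Y: 66·1 + 27·1 + 28·3 + 24·2 = 225
X: 66·4 + 27·4 + 28·4 + 24·1 = 508
W: 66·3 + 27·2 + 28·1 + 24·4 = 376
Z: 66·2 + 27·3 + 28·2 + 24·3 = 341
X has the highest Borda score (508).

X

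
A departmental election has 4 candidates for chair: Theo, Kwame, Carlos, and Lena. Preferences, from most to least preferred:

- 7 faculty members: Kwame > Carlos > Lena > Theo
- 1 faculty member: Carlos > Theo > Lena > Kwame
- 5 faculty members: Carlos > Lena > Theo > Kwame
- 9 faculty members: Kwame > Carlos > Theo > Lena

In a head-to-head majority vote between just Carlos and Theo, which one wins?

Carlos

Voters preferring Carlos to Theo: 22; preferring Theo to Carlos: 0.
Carlos wins the head-to-head.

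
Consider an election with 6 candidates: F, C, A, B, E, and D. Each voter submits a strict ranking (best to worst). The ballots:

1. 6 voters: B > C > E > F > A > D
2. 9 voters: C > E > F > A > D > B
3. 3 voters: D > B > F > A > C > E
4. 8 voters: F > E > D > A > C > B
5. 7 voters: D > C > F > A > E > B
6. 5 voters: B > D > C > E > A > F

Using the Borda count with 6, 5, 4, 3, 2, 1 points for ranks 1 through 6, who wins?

F: 6·3 + 9·4 + 3·4 + 8·6 + 7·4 + 5·1 = 147
C: 6·5 + 9·6 + 3·2 + 8·2 + 7·5 + 5·4 = 161
A: 6·2 + 9·3 + 3·3 + 8·3 + 7·3 + 5·2 = 103
B: 6·6 + 9·1 + 3·5 + 8·1 + 7·1 + 5·6 = 105
E: 6·4 + 9·5 + 3·1 + 8·5 + 7·2 + 5·3 = 141
D: 6·1 + 9·2 + 3·6 + 8·4 + 7·6 + 5·5 = 141
C has the highest Borda score (161).

C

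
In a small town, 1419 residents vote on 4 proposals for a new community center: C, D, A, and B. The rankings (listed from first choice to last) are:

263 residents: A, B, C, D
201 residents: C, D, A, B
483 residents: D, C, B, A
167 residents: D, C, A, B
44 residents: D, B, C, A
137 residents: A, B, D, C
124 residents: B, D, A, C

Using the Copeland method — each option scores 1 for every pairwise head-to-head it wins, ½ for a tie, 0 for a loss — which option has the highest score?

C: beats A and B; loses to D → score 2.
D: beats C, A, and B → score 3.
A: beats B; loses to C and D → score 1.
B: loses to C, D, and A → score 0.
D has the best pairwise record.

D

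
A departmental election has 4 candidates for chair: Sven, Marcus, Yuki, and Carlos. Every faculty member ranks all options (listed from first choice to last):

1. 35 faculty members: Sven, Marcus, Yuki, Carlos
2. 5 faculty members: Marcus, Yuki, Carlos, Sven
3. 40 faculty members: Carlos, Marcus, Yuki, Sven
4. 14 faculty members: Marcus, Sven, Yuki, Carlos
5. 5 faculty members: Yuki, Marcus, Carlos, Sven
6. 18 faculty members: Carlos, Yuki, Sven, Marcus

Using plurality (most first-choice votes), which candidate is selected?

First-place votes: Sven 35, Marcus 19, Yuki 5, Carlos 58.
Carlos has the most first-place votes.

Carlos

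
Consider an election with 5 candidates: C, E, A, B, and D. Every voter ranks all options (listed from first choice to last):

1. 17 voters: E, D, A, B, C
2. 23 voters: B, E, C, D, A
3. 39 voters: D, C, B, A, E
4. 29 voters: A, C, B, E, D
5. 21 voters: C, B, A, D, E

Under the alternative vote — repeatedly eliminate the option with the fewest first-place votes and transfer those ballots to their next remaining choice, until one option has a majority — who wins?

Round 1: C 21, E 17, A 29, B 23, D 39. Eliminate E.
Round 2: C 21, A 29, B 23, D 56. Eliminate C.
Round 3: A 29, B 44, D 56. Eliminate A.
Round 4: B 73, D 56. B has a majority.

B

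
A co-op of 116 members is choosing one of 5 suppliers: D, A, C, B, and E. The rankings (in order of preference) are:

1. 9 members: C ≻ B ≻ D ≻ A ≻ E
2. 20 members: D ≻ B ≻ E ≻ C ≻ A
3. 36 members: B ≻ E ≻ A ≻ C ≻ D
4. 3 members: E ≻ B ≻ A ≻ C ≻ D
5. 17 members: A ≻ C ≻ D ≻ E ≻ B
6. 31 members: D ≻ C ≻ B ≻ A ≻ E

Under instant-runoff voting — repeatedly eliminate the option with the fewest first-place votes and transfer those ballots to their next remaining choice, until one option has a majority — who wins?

D

Round 1: D 51, A 17, C 9, B 36, E 3. Eliminate E.
Round 2: D 51, A 17, C 9, B 39. Eliminate C.
Round 3: D 51, A 17, B 48. Eliminate A.
Round 4: D 68, B 48. D has a majority.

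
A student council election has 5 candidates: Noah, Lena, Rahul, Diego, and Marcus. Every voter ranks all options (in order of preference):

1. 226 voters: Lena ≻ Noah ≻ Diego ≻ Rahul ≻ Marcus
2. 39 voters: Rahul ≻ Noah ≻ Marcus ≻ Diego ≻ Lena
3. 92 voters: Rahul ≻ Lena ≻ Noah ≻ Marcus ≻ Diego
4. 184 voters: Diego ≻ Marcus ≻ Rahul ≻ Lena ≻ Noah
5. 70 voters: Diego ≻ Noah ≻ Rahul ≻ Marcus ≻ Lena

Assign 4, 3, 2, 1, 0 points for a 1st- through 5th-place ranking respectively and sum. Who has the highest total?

Noah: 226·3 + 39·3 + 92·2 + 184·0 + 70·3 = 1189
Lena: 226·4 + 39·0 + 92·3 + 184·1 + 70·0 = 1364
Rahul: 226·1 + 39·4 + 92·4 + 184·2 + 70·2 = 1258
Diego: 226·2 + 39·1 + 92·0 + 184·4 + 70·4 = 1507
Marcus: 226·0 + 39·2 + 92·1 + 184·3 + 70·1 = 792
Diego has the highest Borda score (1507).

Diego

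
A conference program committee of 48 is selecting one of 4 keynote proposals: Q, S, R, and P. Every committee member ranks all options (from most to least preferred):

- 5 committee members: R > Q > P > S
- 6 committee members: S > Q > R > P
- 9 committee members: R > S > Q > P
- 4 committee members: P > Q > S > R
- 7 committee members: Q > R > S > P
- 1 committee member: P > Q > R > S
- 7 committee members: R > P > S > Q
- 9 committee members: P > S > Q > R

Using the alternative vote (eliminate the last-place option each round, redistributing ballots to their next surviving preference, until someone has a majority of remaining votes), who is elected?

R

Round 1: Q 7, S 6, R 21, P 14. Eliminate S.
Round 2: Q 13, R 21, P 14. Eliminate Q.
Round 3: R 34, P 14. R has a majority.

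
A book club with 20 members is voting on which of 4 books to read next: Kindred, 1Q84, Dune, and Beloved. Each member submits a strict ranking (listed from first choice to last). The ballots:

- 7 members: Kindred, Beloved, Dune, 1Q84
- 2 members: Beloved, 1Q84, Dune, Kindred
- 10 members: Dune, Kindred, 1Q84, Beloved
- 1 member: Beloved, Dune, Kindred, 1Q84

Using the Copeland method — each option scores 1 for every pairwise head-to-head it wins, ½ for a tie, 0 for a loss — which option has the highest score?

Kindred: beats 1Q84 and Beloved; loses to Dune → score 2.
1Q84: ties Beloved; loses to Kindred and Dune → score 0.5.
Dune: beats Kindred and 1Q84; ties Beloved → score 2.5.
Beloved: ties 1Q84 and Dune; loses to Kindred → score 1.
Dune has the best pairwise record.

Dune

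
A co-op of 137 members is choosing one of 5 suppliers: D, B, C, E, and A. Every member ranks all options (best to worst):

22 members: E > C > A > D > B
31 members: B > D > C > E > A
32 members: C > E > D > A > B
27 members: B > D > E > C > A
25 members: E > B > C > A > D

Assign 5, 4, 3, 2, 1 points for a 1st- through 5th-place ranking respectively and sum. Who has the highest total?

D: 22·2 + 31·4 + 32·3 + 27·4 + 25·1 = 397
B: 22·1 + 31·5 + 32·1 + 27·5 + 25·4 = 444
C: 22·4 + 31·3 + 32·5 + 27·2 + 25·3 = 470
E: 22·5 + 31·2 + 32·4 + 27·3 + 25·5 = 506
A: 22·3 + 31·1 + 32·2 + 27·1 + 25·2 = 238
E has the highest Borda score (506).

E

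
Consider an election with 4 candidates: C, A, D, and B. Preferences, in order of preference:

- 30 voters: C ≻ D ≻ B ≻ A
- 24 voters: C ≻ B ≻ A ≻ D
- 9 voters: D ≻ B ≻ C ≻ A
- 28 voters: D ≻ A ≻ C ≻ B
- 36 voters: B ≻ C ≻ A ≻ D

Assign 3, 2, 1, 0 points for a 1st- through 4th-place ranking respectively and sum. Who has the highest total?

C: 30·3 + 24·3 + 9·1 + 28·1 + 36·2 = 271
A: 30·0 + 24·1 + 9·0 + 28·2 + 36·1 = 116
D: 30·2 + 24·0 + 9·3 + 28·3 + 36·0 = 171
B: 30·1 + 24·2 + 9·2 + 28·0 + 36·3 = 204
C has the highest Borda score (271).

C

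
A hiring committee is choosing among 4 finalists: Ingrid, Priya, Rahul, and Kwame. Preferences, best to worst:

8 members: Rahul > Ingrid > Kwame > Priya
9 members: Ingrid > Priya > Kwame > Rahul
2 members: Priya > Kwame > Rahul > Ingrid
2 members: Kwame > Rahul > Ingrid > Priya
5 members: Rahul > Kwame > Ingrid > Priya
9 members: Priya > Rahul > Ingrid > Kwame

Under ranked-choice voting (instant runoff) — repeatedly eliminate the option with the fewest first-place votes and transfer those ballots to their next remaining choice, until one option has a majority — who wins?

Priya

Round 1: Ingrid 9, Priya 11, Rahul 13, Kwame 2. Eliminate Kwame.
Round 2: Ingrid 9, Priya 11, Rahul 15. Eliminate Ingrid.
Round 3: Priya 20, Rahul 15. Priya has a majority.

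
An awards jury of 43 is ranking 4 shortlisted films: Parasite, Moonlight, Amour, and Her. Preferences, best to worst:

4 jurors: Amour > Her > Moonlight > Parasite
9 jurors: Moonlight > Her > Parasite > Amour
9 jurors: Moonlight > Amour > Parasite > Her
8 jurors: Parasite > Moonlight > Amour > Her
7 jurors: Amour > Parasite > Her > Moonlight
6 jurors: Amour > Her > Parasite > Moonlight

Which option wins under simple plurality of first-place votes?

First-place votes: Parasite 8, Moonlight 18, Amour 17, Her 0.
Moonlight has the most first-place votes.

Moonlight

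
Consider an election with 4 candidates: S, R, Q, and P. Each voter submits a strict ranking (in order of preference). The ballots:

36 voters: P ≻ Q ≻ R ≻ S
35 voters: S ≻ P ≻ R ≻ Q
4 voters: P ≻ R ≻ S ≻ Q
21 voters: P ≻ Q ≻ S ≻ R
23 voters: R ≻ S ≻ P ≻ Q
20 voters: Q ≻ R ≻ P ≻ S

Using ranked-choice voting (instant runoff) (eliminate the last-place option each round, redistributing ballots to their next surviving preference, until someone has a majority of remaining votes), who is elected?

Round 1: S 35, R 23, Q 20, P 61. Eliminate Q.
Round 2: S 35, R 43, P 61. Eliminate S.
Round 3: R 43, P 96. P has a majority.

P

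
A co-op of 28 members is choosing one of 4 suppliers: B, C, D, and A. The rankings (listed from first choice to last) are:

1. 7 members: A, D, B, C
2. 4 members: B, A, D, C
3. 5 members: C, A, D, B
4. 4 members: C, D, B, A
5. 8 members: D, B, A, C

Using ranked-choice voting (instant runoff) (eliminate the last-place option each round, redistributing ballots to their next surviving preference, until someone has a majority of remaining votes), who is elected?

Round 1: B 4, C 9, D 8, A 7. Eliminate B.
Round 2: C 9, D 8, A 11. Eliminate D.
Round 3: C 9, A 19. A has a majority.

A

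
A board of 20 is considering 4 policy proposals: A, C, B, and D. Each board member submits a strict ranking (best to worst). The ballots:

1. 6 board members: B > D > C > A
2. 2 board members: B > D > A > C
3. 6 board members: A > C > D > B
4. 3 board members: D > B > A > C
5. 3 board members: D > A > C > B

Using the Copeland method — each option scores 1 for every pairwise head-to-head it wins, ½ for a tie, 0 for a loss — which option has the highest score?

D

A: beats C; loses to B and D → score 1.
C: loses to A, B, and D → score 0.
B: beats A and C; loses to D → score 2.
D: beats A, C, and B → score 3.
D has the best pairwise record.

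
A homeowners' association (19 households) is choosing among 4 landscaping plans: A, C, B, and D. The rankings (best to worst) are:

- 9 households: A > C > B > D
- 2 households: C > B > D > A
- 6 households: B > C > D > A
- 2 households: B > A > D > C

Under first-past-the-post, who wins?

A

First-place votes: A 9, C 2, B 8, D 0.
A has the most first-place votes.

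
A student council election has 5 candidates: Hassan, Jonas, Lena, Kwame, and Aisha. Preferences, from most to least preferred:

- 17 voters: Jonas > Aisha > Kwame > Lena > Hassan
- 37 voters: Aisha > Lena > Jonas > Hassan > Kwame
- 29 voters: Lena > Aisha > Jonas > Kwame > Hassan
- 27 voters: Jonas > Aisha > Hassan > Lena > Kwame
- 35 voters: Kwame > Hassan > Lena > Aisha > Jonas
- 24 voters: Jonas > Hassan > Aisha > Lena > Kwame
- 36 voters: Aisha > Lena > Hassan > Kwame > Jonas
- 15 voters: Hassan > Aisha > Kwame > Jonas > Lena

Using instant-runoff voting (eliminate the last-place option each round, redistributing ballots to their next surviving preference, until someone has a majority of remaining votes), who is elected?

Round 1: Hassan 15, Jonas 68, Lena 29, Kwame 35, Aisha 73. Eliminate Hassan.
Round 2: Jonas 68, Lena 29, Kwame 35, Aisha 88. Eliminate Lena.
Round 3: Jonas 68, Kwame 35, Aisha 117. Aisha has a majority.

Aisha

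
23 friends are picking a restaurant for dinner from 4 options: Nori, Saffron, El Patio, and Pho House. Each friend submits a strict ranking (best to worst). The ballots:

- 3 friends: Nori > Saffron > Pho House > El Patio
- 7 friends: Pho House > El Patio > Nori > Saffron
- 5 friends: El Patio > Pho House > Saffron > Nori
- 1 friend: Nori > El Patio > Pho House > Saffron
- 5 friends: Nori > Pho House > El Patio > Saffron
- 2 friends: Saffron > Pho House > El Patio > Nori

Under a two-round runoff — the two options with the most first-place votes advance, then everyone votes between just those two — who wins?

Pho House

Round 1 first-place votes: Nori 9, Saffron 2, El Patio 5, Pho House 7.
Nori and Pho House advance.
Runoff: Nori is preferred to Pho House by 9 voters; Pho House by 14.
Pho House wins the runoff.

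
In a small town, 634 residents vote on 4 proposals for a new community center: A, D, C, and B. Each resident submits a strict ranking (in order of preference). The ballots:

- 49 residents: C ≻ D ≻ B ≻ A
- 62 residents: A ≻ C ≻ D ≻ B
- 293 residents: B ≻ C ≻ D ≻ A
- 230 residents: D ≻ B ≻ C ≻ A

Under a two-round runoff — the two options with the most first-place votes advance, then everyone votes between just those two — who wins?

D

Round 1 first-place votes: A 62, D 230, C 49, B 293.
B and D advance.
Runoff: B is preferred to D by 293 voters; D by 341.
D wins the runoff.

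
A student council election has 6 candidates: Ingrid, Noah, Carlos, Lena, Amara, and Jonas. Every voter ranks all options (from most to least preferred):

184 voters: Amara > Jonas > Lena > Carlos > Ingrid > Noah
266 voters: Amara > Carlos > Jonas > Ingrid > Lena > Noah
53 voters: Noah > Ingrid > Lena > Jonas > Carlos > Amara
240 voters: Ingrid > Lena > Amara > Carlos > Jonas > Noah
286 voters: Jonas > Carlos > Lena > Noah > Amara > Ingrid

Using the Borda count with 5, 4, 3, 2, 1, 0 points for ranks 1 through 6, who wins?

Ingrid: 184·1 + 266·2 + 53·4 + 240·5 + 286·0 = 2128
Noah: 184·0 + 266·0 + 53·5 + 240·0 + 286·2 = 837
Carlos: 184·2 + 266·4 + 53·1 + 240·2 + 286·4 = 3109
Lena: 184·3 + 266·1 + 53·3 + 240·4 + 286·3 = 2795
Amara: 184·5 + 266·5 + 53·0 + 240·3 + 286·1 = 3256
Jonas: 184·4 + 266·3 + 53·2 + 240·1 + 286·5 = 3310
Jonas has the highest Borda score (3310).

Jonas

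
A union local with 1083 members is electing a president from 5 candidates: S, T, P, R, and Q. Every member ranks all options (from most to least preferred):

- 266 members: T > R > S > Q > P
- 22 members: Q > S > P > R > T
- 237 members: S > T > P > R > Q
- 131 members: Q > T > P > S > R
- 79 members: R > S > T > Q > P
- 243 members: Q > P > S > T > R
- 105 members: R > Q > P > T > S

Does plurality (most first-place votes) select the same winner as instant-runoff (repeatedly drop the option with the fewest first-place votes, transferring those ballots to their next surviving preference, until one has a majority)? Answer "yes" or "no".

no

Plurality — first-place votes: S 237, T 266, P 0, R 184, Q 396. Winner: Q.
Instant-runoff — R1 S 237, T 266, P 0, R 184, Q 396 (P out); R2 S 237, T 266, R 184, Q 396 (R out); R3 S 316, T 266, Q 501 (T out); R4 S 582, Q 501 (S winner). Winner: S.
The two methods disagree.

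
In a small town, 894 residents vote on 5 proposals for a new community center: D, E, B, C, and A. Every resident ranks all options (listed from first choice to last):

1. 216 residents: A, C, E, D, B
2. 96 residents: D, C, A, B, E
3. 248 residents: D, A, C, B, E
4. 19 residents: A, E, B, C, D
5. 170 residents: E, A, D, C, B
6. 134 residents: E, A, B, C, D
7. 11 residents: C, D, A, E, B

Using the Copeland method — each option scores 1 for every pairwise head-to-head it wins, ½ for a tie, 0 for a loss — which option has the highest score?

D: beats B and C; loses to E and A → score 2.
E: beats D and B; loses to C and A → score 2.
B: loses to D, E, C, and A → score 0.
C: beats E and B; loses to D and A → score 2.
A: beats D, E, B, and C → score 4.
A has the best pairwise record.

A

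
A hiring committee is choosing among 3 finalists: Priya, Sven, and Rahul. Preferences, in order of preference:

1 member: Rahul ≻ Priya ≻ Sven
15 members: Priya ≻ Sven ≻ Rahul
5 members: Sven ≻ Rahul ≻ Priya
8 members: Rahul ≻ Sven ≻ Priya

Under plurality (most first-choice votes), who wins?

Priya

First-place votes: Priya 15, Sven 5, Rahul 9.
Priya has the most first-place votes.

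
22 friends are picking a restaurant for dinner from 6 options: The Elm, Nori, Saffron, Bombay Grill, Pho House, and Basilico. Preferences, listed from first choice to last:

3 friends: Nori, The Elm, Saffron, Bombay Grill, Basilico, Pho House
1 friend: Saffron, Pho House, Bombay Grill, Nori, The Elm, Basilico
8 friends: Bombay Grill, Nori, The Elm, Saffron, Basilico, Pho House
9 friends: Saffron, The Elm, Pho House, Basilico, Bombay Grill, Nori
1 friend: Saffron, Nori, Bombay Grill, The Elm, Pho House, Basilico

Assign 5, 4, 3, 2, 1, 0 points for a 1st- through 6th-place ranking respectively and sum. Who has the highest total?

Saffron

The Elm: 3·4 + 1·1 + 8·3 + 9·4 + 1·2 = 75
Nori: 3·5 + 1·2 + 8·4 + 9·0 + 1·4 = 53
Saffron: 3·3 + 1·5 + 8·2 + 9·5 + 1·5 = 80
Bombay Grill: 3·2 + 1·3 + 8·5 + 9·1 + 1·3 = 61
Pho House: 3·0 + 1·4 + 8·0 + 9·3 + 1·1 = 32
Basilico: 3·1 + 1·0 + 8·1 + 9·2 + 1·0 = 29
Saffron has the highest Borda score (80).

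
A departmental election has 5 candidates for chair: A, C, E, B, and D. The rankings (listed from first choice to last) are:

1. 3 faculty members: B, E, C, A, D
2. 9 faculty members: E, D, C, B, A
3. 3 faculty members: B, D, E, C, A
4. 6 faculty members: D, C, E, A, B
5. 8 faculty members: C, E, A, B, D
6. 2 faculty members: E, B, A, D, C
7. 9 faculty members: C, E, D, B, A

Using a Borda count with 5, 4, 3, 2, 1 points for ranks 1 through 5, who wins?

E

A: 3·2 + 9·1 + 3·1 + 6·2 + 8·3 + 2·3 + 9·1 = 69
C: 3·3 + 9·3 + 3·2 + 6·4 + 8·5 + 2·1 + 9·5 = 153
E: 3·4 + 9·5 + 3·3 + 6·3 + 8·4 + 2·5 + 9·4 = 162
B: 3·5 + 9·2 + 3·5 + 6·1 + 8·2 + 2·4 + 9·2 = 96
D: 3·1 + 9·4 + 3·4 + 6·5 + 8·1 + 2·2 + 9·3 = 120
E has the highest Borda score (162).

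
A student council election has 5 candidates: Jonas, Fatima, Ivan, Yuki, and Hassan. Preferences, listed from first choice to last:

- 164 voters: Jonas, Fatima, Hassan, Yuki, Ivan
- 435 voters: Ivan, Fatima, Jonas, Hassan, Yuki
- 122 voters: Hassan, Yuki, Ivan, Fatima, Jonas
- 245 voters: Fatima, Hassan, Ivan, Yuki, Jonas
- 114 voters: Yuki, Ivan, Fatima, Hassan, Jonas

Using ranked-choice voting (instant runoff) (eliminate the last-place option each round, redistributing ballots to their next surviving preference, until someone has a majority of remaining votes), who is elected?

Round 1: Jonas 164, Fatima 245, Ivan 435, Yuki 114, Hassan 122. Eliminate Yuki.
Round 2: Jonas 164, Fatima 245, Ivan 549, Hassan 122. Ivan has a majority.

Ivan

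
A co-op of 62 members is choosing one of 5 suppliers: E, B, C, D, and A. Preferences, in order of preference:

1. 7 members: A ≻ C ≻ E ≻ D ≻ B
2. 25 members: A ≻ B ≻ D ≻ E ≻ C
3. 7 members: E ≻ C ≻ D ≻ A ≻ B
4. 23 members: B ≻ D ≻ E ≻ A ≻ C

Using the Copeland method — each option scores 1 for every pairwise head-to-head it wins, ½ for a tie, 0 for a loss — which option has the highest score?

E: beats C; loses to B, D, and A → score 1.
B: beats E, C, and D; loses to A → score 3.
C: loses to E, B, D, and A → score 0.
D: beats E and C; loses to B and A → score 2.
A: beats E, B, C, and D → score 4.
A has the best pairwise record.

A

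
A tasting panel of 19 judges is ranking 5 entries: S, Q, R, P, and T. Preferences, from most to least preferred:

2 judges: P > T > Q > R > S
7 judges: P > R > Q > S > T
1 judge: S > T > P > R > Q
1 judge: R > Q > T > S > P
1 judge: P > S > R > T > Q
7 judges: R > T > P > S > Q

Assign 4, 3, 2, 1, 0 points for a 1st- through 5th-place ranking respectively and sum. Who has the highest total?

R

S: 2·0 + 7·1 + 1·4 + 1·1 + 1·3 + 7·1 = 22
Q: 2·2 + 7·2 + 1·0 + 1·3 + 1·0 + 7·0 = 21
R: 2·1 + 7·3 + 1·1 + 1·4 + 1·2 + 7·4 = 58
P: 2·4 + 7·4 + 1·2 + 1·0 + 1·4 + 7·2 = 56
T: 2·3 + 7·0 + 1·3 + 1·2 + 1·1 + 7·3 = 33
R has the highest Borda score (58).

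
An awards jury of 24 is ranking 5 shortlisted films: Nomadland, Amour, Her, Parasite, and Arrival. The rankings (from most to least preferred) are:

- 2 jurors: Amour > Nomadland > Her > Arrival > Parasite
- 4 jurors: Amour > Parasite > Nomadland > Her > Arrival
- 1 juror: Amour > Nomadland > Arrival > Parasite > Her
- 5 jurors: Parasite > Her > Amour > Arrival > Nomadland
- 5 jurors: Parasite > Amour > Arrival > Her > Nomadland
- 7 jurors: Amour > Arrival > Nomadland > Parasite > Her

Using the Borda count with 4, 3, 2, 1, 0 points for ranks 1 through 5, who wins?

Nomadland: 2·3 + 4·2 + 1·3 + 5·0 + 5·0 + 7·2 = 31
Amour: 2·4 + 4·4 + 1·4 + 5·2 + 5·3 + 7·4 = 81
Her: 2·2 + 4·1 + 1·0 + 5·3 + 5·1 + 7·0 = 28
Parasite: 2·0 + 4·3 + 1·1 + 5·4 + 5·4 + 7·1 = 60
Arrival: 2·1 + 4·0 + 1·2 + 5·1 + 5·2 + 7·3 = 40
Amour has the highest Borda score (81).

Amour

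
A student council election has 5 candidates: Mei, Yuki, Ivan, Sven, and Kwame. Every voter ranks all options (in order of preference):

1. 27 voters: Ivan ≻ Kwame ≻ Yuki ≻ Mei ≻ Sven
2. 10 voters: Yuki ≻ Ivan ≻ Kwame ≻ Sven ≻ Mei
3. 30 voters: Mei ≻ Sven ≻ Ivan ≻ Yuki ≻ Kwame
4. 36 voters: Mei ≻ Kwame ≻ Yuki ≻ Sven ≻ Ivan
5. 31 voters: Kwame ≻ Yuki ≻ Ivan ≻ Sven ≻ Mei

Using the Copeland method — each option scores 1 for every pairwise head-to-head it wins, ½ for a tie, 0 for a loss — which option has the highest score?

Mei: beats Sven; loses to Yuki, Ivan, and Kwame → score 1.
Yuki: beats Mei, Ivan, and Sven; loses to Kwame → score 3.
Ivan: beats Mei and Sven; ties Kwame; loses to Yuki → score 2.5.
Sven: loses to Mei, Yuki, Ivan, and Kwame → score 0.
Kwame: beats Mei, Yuki, and Sven; ties Ivan → score 3.5.
Kwame has the best pairwise record.

Kwame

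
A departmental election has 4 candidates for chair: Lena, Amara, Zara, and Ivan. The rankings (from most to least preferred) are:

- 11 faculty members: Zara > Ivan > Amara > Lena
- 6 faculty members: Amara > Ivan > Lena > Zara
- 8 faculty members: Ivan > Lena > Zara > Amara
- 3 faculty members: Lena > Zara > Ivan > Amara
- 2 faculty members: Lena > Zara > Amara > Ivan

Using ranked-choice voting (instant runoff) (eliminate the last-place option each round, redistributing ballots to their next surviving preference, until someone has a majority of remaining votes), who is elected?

Round 1: Lena 5, Amara 6, Zara 11, Ivan 8. Eliminate Lena.
Round 2: Amara 6, Zara 16, Ivan 8. Zara has a majority.

Zara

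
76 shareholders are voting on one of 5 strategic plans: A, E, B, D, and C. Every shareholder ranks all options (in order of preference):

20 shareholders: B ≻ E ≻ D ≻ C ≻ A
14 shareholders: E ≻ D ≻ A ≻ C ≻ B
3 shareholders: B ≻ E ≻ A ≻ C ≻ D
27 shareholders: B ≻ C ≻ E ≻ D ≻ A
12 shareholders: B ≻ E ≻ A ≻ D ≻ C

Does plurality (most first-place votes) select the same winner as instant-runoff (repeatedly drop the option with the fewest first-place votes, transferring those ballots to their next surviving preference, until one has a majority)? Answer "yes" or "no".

Plurality — first-place votes: A 0, E 14, B 62, D 0, C 0. Winner: B.
Instant-runoff — R1 A 0, E 14, B 62, D 0, C 0 (B winner). Winner: B.
The two methods agree.

yes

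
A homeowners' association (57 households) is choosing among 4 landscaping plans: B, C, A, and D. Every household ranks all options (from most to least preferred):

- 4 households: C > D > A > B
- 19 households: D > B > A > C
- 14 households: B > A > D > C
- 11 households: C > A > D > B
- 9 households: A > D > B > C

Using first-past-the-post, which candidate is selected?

D

First-place votes: B 14, C 15, A 9, D 19.
D has the most first-place votes.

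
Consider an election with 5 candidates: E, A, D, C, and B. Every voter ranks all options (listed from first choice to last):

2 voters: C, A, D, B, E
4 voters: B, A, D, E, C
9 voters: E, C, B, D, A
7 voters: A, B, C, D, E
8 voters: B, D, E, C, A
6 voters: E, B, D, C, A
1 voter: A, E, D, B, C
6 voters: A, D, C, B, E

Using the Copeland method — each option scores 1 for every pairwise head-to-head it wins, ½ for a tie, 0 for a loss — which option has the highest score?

E: beats A and C; loses to D and B → score 2.
A: loses to E, D, C, and B → score 0.
D: beats E, A, and C; loses to B → score 3.
C: beats A; loses to E, D, and B → score 1.
B: beats E, A, D, and C → score 4.
B has the best pairwise record.

B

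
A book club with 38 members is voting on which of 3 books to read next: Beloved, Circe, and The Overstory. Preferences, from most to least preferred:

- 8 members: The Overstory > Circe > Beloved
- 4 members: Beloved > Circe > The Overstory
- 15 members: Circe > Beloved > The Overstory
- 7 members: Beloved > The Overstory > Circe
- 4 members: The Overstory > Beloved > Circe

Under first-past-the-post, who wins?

First-place votes: Beloved 11, Circe 15, The Overstory 12.
Circe has the most first-place votes.

Circe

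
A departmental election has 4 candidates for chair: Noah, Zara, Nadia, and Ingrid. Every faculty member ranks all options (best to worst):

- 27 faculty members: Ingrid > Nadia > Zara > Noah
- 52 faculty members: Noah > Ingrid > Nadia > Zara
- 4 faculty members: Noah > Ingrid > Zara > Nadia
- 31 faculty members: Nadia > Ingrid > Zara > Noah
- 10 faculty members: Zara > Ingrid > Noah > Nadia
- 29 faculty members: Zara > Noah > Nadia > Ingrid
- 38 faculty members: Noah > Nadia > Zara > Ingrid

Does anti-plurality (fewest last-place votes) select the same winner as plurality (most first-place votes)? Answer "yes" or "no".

Anti-plurality — last-place votes: Noah 58, Zara 52, Nadia 14, Ingrid 67. Winner: Nadia.
Plurality — first-place votes: Noah 94, Zara 39, Nadia 31, Ingrid 27. Winner: Noah.
The two methods disagree.

no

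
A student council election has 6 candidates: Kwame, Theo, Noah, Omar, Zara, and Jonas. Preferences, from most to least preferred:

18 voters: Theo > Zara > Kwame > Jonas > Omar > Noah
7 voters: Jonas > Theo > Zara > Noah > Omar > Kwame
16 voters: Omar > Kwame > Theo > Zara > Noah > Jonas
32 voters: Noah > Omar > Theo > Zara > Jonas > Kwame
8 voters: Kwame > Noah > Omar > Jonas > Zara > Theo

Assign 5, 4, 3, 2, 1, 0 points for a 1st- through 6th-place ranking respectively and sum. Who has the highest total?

Kwame: 18·3 + 7·0 + 16·4 + 32·0 + 8·5 = 158
Theo: 18·5 + 7·4 + 16·3 + 32·3 + 8·0 = 262
Noah: 18·0 + 7·2 + 16·1 + 32·5 + 8·4 = 222
Omar: 18·1 + 7·1 + 16·5 + 32·4 + 8·3 = 257
Zara: 18·4 + 7·3 + 16·2 + 32·2 + 8·1 = 197
Jonas: 18·2 + 7·5 + 16·0 + 32·1 + 8·2 = 119
Theo has the highest Borda score (262).

Theo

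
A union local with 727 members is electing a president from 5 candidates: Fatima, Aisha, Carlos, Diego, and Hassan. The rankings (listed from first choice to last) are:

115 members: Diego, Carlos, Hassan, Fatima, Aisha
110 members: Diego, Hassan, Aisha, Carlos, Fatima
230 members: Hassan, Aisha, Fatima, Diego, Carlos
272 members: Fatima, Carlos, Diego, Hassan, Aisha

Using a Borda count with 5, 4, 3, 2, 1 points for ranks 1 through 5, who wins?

Fatima: 115·2 + 110·1 + 230·3 + 272·5 = 2390
Aisha: 115·1 + 110·3 + 230·4 + 272·1 = 1637
Carlos: 115·4 + 110·2 + 230·1 + 272·4 = 1998
Diego: 115·5 + 110·5 + 230·2 + 272·3 = 2401
Hassan: 115·3 + 110·4 + 230·5 + 272·2 = 2479
Hassan has the highest Borda score (2479).

Hassan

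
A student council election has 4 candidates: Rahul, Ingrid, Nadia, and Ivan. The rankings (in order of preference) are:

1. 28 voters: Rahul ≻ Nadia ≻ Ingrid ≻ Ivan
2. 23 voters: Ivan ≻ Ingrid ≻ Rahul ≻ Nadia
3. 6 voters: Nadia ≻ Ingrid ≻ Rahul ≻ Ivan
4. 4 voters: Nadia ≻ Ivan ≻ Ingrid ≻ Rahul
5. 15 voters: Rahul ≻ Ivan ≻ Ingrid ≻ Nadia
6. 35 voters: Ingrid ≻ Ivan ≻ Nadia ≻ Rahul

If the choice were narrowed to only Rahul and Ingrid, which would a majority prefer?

Ingrid

Voters preferring Rahul to Ingrid: 43; preferring Ingrid to Rahul: 68.
Ingrid wins the head-to-head.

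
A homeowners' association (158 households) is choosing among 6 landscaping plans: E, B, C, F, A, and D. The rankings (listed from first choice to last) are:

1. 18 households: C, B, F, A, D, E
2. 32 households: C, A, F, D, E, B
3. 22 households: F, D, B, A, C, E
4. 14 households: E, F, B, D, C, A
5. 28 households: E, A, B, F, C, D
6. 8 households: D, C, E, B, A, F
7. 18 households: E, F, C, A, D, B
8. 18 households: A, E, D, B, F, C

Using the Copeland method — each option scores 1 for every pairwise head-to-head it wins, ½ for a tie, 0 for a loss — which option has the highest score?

E: beats B and F; loses to C, A, and D → score 2.
B: beats C; loses to E, F, A, and D → score 1.
C: beats E, A, and D; loses to B and F → score 3.
F: beats B, C, and D; loses to E and A → score 3.
A: beats E, B, F, and D; loses to C → score 4.
D: beats E and B; loses to C, F, and A → score 2.
A has the best pairwise record.

A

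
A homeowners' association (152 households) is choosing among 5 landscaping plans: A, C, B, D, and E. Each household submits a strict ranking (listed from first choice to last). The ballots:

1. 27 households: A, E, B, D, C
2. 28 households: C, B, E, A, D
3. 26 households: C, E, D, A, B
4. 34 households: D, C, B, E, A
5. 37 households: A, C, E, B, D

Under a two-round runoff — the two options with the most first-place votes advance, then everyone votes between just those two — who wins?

Round 1 first-place votes: A 64, C 54, B 0, D 34, E 0.
A and C advance.
Runoff: A is preferred to C by 64 voters; C by 88.
C wins the runoff.

C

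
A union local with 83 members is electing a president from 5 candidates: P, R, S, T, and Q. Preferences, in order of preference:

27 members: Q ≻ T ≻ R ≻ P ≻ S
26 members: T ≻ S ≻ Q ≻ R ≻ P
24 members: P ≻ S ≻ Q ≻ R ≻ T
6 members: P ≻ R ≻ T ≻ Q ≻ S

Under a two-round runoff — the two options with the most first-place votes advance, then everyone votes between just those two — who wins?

Round 1 first-place votes: P 30, R 0, S 0, T 26, Q 27.
P and Q advance.
Runoff: P is preferred to Q by 30 voters; Q by 53.
Q wins the runoff.

Q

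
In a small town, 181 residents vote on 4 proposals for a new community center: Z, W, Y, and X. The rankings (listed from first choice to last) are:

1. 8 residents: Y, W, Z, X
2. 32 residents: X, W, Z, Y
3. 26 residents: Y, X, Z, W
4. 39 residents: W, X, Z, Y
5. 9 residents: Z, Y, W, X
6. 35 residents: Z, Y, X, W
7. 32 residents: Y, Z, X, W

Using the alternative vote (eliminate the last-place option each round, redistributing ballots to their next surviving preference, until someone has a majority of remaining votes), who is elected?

Y

Round 1: Z 44, W 39, Y 66, X 32. Eliminate X.
Round 2: Z 44, W 71, Y 66. Eliminate Z.
Round 3: W 71, Y 110. Y has a majority.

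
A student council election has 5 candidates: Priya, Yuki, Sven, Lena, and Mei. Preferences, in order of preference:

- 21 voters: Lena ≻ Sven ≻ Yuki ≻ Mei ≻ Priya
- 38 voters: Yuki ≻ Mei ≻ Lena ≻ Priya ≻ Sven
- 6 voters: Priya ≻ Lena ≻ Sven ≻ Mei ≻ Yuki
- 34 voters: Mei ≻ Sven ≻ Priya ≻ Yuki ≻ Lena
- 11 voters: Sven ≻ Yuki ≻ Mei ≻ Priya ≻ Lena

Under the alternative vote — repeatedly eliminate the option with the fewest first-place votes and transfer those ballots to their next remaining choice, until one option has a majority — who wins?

Round 1: Priya 6, Yuki 38, Sven 11, Lena 21, Mei 34. Eliminate Priya.
Round 2: Yuki 38, Sven 11, Lena 27, Mei 34. Eliminate Sven.
Round 3: Yuki 49, Lena 27, Mei 34. Eliminate Lena.
Round 4: Yuki 70, Mei 40. Yuki has a majority.

Yuki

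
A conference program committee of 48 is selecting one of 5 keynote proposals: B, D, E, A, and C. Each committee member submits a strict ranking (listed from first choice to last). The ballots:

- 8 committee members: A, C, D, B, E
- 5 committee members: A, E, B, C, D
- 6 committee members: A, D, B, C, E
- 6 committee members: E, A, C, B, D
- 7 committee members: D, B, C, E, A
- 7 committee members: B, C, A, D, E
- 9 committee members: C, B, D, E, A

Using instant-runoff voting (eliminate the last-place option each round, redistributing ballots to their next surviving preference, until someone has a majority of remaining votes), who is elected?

A

Round 1: B 7, D 7, E 6, A 19, C 9. Eliminate E.
Round 2: B 7, D 7, A 25, C 9. A has a majority.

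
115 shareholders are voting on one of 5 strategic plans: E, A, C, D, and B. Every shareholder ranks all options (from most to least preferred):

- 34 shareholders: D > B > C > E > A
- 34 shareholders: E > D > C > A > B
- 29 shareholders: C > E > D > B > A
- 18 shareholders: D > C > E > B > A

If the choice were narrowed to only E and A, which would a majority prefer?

Voters preferring E to A: 115; preferring A to E: 0.
E wins the head-to-head.

E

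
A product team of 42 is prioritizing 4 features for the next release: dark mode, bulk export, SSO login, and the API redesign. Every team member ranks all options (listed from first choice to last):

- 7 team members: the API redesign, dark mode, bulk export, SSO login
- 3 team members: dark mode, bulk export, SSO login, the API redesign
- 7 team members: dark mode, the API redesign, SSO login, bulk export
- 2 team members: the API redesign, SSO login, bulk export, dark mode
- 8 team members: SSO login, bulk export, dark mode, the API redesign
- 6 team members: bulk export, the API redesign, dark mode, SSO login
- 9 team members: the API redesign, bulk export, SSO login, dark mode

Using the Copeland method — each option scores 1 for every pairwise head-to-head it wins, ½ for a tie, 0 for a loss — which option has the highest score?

dark mode: beats SSO login; loses to bulk export and the API redesign → score 1.
bulk export: beats dark mode and SSO login; loses to the API redesign → score 2.
SSO login: loses to dark mode, bulk export, and the API redesign → score 0.
the API redesign: beats dark mode, bulk export, and SSO login → score 3.
the API redesign has the best pairwise record.

the API redesign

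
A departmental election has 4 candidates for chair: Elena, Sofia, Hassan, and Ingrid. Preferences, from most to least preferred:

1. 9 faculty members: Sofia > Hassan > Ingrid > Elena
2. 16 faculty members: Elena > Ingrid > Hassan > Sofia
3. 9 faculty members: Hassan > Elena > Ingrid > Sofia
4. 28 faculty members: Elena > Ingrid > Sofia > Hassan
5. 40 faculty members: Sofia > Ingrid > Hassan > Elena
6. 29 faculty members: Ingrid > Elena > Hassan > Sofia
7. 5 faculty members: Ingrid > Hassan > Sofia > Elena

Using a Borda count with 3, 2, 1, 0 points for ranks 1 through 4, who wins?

Elena: 9·0 + 16·3 + 9·2 + 28·3 + 40·0 + 29·2 + 5·0 = 208
Sofia: 9·3 + 16·0 + 9·0 + 28·1 + 40·3 + 29·0 + 5·1 = 180
Hassan: 9·2 + 16·1 + 9·3 + 28·0 + 40·1 + 29·1 + 5·2 = 140
Ingrid: 9·1 + 16·2 + 9·1 + 28·2 + 40·2 + 29·3 + 5·3 = 288
Ingrid has the highest Borda score (288).

Ingrid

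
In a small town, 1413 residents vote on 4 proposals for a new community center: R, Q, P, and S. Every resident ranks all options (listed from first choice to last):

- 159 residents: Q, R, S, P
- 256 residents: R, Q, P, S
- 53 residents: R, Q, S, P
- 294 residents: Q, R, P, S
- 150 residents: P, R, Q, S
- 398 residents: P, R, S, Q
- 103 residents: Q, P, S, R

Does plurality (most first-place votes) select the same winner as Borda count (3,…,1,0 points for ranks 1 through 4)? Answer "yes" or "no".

no

Plurality — first-place votes: R 309, Q 556, P 548, S 0. Winner: Q.
Borda — scores: R 2929, Q 2436, P 2400, S 713. Winner: R.
The two methods disagree.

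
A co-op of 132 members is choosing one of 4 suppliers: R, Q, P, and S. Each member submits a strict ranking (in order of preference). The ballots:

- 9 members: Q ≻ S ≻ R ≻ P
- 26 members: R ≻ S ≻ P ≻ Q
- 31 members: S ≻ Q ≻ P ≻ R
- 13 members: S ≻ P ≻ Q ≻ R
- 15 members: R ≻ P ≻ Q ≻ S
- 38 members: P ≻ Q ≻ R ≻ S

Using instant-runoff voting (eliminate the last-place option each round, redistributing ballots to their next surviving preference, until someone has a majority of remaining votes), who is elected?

Round 1: R 41, Q 9, P 38, S 44. Eliminate Q.
Round 2: R 41, P 38, S 53. Eliminate P.
Round 3: R 79, S 53. R has a majority.

R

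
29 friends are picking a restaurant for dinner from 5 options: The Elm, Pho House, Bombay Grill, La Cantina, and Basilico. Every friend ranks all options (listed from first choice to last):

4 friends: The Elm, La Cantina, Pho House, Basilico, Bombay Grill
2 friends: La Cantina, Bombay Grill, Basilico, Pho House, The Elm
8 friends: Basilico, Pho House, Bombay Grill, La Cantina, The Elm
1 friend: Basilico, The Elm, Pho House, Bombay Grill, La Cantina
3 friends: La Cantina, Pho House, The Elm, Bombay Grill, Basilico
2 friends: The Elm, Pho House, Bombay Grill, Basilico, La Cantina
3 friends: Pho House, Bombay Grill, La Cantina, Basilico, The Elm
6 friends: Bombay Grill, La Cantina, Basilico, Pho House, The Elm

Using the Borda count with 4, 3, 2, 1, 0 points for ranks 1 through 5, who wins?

Pho House

The Elm: 4·4 + 2·0 + 8·0 + 1·3 + 3·2 + 2·4 + 3·0 + 6·0 = 33
Pho House: 4·2 + 2·1 + 8·3 + 1·2 + 3·3 + 2·3 + 3·4 + 6·1 = 69
Bombay Grill: 4·0 + 2·3 + 8·2 + 1·1 + 3·1 + 2·2 + 3·3 + 6·4 = 63
La Cantina: 4·3 + 2·4 + 8·1 + 1·0 + 3·4 + 2·0 + 3·2 + 6·3 = 64
Basilico: 4·1 + 2·2 + 8·4 + 1·4 + 3·0 + 2·1 + 3·1 + 6·2 = 61
Pho House has the highest Borda score (69).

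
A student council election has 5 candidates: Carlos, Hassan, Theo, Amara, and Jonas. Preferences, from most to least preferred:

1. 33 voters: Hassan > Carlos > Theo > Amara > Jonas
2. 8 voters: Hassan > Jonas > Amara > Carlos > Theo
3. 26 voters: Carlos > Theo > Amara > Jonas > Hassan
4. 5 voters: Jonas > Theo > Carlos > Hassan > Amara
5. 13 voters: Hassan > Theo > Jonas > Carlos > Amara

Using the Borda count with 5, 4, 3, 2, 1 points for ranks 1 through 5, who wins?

Carlos: 33·4 + 8·2 + 26·5 + 5·3 + 13·2 = 319
Hassan: 33·5 + 8·5 + 26·1 + 5·2 + 13·5 = 306
Theo: 33·3 + 8·1 + 26·4 + 5·4 + 13·4 = 283
Amara: 33·2 + 8·3 + 26·3 + 5·1 + 13·1 = 186
Jonas: 33·1 + 8·4 + 26·2 + 5·5 + 13·3 = 181
Carlos has the highest Borda score (319).

Carlos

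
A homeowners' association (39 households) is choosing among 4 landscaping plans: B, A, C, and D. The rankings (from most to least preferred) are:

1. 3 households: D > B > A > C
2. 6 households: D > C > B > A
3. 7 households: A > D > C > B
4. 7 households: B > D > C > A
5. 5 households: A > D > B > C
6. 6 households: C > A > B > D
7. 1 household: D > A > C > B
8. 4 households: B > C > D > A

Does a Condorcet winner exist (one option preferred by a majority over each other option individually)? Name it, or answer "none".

D vs B: 22–17 for D.
D vs A: 21–18 for D.
D vs C: 29–10 for D.
D beats every other option head-to-head.

D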